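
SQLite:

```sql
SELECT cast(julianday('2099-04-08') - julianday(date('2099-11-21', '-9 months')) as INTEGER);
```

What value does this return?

Adding -9 months to 2099-11-21 gives 2099-02-21.
7 days remain in February 2099 after the 21st (28 − 21).
March 2099: 31 days.
Then 8 days into April 2099.
Total: 7 + 31 + 8 = 46.

46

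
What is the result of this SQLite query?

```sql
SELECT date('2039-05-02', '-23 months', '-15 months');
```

Adding -23 months to 2039-05-02 gives 2037-06-02.
Adding -15 months to 2037-06-02 gives 2036-03-02.

2036-03-02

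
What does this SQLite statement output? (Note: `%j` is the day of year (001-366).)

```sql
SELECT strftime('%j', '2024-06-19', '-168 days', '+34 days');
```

First apply '-168 days', '+34 days': 2024-06-19 → 2024-02-06.
Day-of-year for 2024-02-06: days since 2024-01-01 inclusive = 37, zero-padded to 037.

037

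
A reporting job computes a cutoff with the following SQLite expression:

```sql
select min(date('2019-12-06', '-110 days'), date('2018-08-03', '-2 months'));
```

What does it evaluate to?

2018-06-03

date('2019-12-06', '-110 days') → 2019-08-18.
date('2018-08-03', '-2 months') → 2018-06-03.
Earlier of the two is 2018-06-03.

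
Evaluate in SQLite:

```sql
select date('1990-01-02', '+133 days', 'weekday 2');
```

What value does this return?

1990-05-15

Applying '+133 days' to 1990-01-02: counting 133 days forward gives 1990-05-15.
`weekday 2` advances to the next Tuesday; 1990-05-15 is already a Tuesday, so it stays at 1990-05-15.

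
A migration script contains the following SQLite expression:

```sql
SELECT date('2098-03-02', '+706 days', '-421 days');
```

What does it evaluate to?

2098-12-12

Applying '+706 days' to 2098-03-02: counting 706 days forward gives 2100-02-06.
Applying '-421 days' to 2100-02-06: counting 421 days back gives 2098-12-12.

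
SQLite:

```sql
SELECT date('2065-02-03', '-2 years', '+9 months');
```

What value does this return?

2063-11-03

Adding -2 years to 2065-02-03 gives 2063-02-03.
Adding +9 months to 2063-02-03 gives 2063-11-03.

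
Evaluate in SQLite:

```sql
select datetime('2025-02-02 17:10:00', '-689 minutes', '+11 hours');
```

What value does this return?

2025-02-02 16:41:00

689 minutes = 11h 29m; -689 minutes from 2025-02-02 17:10:00 is 2025-02-02 05:41:00.
+11 hours from 2025-02-02 05:41:00 is 2025-02-02 16:41:00.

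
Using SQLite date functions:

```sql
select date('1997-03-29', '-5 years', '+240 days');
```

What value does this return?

Adding -5 years to 1997-03-29 gives 1992-03-29.
Applying '+240 days' to 1992-03-29: counting 240 days forward gives 1992-11-24.

1992-11-24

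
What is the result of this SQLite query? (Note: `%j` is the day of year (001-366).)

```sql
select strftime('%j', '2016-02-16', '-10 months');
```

First apply '-10 months': 2016-02-16 → 2015-04-16.
Day-of-year for 2015-04-16: days since 2015-01-01 inclusive = 106, zero-padded to 106.

106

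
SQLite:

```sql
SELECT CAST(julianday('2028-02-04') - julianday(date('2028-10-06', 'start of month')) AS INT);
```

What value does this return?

`start of month` rewinds 2028-10-06 to 2028-10-01.
25 days remain in February 2028 after the 4th (29 − 4).
Full months from March 2028 through September 2028 contribute their day counts.
Then 1 day into October 2028.
Total: 25 + 31 + 30 + 31 + 30 + 31 + 31 + 30 + 1 = 240.
The subtraction is earlier − later, so the result is −240 → -240.

-240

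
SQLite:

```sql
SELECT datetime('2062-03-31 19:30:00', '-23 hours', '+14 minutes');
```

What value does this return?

-23 hours from 2062-03-31 19:30:00 is 2062-03-30 20:30:00 (crosses midnight).
+14 minutes from 2062-03-30 20:30:00 is 2062-03-30 20:44:00.

2062-03-30 20:44:00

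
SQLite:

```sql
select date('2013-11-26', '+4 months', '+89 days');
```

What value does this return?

2014-06-23

Adding +4 months to 2013-11-26 gives 2014-03-26.
Applying '+89 days' to 2014-03-26: counting 89 days forward gives 2014-06-23.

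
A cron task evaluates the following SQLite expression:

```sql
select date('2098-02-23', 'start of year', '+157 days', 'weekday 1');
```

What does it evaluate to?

2098-06-09

`start of year` rewinds 2098-02-23 to 2098-01-01.
Applying '+157 days' to 2098-01-01: counting 157 days forward gives 2098-06-07.
`weekday 1` advances to the next Monday; 2098-06-07 is a Saturday, so it moves forward to 2098-06-09.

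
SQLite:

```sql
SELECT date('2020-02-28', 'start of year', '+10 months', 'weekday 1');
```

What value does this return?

`start of year` rewinds 2020-02-28 to 2020-01-01.
Adding +10 months to 2020-01-01 gives 2020-11-01.
`weekday 1` advances to the next Monday; 2020-11-01 is a Sunday, so it moves forward to 2020-11-02.

2020-11-02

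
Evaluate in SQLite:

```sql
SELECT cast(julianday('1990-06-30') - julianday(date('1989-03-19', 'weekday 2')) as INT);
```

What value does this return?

466

`weekday 2` advances to the next Tuesday; 1989-03-19 is a Sunday, so it moves forward to 1989-03-21.
10 days remain in March 1989 after the 21st (31 − 21).
Full months from April 1989 through May 1990 contribute their day counts.
Then 30 days into June 1990.
Total: 10 + 30 + 31 + 30 + 31 + 31 + 30 + 31 + 30 + 31 + 31 + 28 + 31 + 30 + 31 + 30 = 466.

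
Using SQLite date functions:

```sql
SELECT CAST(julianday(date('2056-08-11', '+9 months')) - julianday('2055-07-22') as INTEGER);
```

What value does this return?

Adding +9 months to 2056-08-11 gives 2057-05-11.
9 days remain in July 2055 after the 22nd (31 − 22).
Full months from August 2055 through April 2057 contribute their day counts.
Then 11 days into May 2057.
Total: 9 + 31 + 30 + 31 + 30 + 31 + 31 + 29 + 31 + 30 + 31 + 30 + 31 + 31 + 30 + 31 + 30 + 31 + 31 + 28 + 31 + 30 + 11 = 659.

659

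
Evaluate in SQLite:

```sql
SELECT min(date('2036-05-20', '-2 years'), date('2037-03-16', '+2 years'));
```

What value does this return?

2034-05-20

date('2036-05-20', '-2 years') → 2034-05-20.
date('2037-03-16', '+2 years') → 2039-03-16.
Earlier of the two is 2034-05-20.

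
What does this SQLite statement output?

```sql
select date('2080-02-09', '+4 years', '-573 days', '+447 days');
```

Adding +4 years to 2080-02-09 gives 2084-02-09.
Applying '-573 days' to 2084-02-09: counting 573 days back gives 2082-07-16.
Applying '+447 days' to 2082-07-16: counting 447 days forward gives 2083-10-06.

2083-10-06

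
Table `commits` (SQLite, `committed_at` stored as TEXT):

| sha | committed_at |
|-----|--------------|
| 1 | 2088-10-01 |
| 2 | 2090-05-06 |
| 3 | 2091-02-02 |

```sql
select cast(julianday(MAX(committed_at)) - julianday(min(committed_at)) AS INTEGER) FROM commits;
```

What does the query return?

854

MIN = 2088-10-01, MAX = 2091-02-02.
30 days remain in October 2088 after the 1st (31 − 1).
Full months from November 2088 through January 2091 contribute their day counts.
Then 2 days into February 2091.
Total: 30 + 30 + 31 + 31 + 28 + 31 + 30 + 31 + 30 + 31 + 31 + 30 + 31 + 30 + 31 + 31 + 28 + 31 + 30 + 31 + 30 + 31 + 31 + 30 + 31 + 30 + 31 + 31 + 2 = 854.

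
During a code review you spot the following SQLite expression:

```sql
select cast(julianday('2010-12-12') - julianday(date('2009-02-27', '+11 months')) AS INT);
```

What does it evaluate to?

319

Adding +11 months to 2009-02-27 gives 2010-01-27.
4 days remain in January 2010 after the 27th (31 − 27).
Full months from February 2010 through November 2010 contribute their day counts.
Then 12 days into December 2010.
Total: 4 + 28 + 31 + 30 + 31 + 30 + 31 + 31 + 30 + 31 + 30 + 12 = 319.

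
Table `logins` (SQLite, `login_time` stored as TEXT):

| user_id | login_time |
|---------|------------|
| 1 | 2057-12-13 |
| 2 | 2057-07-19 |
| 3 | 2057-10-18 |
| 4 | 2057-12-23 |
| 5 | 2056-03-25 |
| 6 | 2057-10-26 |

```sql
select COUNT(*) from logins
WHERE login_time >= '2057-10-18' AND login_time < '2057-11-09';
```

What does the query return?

2

Rows in [2057-10-18, 2057-11-09): 2057-10-18, 2057-10-26 → 2 rows.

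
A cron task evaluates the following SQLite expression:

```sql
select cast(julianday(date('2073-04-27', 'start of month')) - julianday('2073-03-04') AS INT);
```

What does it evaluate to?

28

`start of month` rewinds 2073-04-27 to 2073-04-01.
27 days remain in March 2073 after the 4th (31 − 4).
Then 1 day into April 2073.
Total: 27 + 1 = 28.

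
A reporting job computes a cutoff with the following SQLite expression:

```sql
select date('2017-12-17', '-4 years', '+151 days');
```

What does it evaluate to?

2014-05-17

Adding -4 years to 2017-12-17 gives 2013-12-17.
Applying '+151 days' to 2013-12-17: counting 151 days forward gives 2014-05-17.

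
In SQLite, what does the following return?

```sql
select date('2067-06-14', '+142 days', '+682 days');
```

2069-09-15

Applying '+142 days' to 2067-06-14: counting 142 days forward gives 2067-11-03.
Applying '+682 days' to 2067-11-03: counting 682 days forward gives 2069-09-15.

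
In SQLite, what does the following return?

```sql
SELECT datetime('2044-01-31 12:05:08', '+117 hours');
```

2044-02-05 09:05:08

+117 hours from 2044-01-31 12:05:08 is 2044-02-05 09:05:08 (crosses midnight).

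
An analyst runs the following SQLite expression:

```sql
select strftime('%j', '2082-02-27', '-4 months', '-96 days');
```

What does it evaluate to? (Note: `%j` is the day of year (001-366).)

First apply '-4 months', '-96 days': 2082-02-27 → 2081-07-23.
Day-of-year for 2081-07-23: days since 2081-01-01 inclusive = 204, zero-padded to 204.

204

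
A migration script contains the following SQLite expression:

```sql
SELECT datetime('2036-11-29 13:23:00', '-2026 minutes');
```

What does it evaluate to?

2036-11-28 03:37:00

2026 minutes = 33h 46m; -2026 minutes from 2036-11-29 13:23:00 is 2036-11-28 03:37:00 (crosses midnight).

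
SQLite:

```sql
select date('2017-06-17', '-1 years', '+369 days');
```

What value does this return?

2017-06-21

Adding -1 year to 2017-06-17 gives 2016-06-17.
Applying '+369 days' to 2016-06-17: counting 369 days forward gives 2017-06-21.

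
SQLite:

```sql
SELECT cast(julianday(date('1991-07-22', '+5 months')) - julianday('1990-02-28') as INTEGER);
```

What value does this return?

Adding +5 months to 1991-07-22 gives 1991-12-22.
0 days remain in February 1990 after the 28th (28 − 28).
Full months from March 1990 through November 1991 contribute their day counts.
Then 22 days into December 1991.
Total: 0 + 31 + 30 + 31 + 30 + 31 + 31 + 30 + 31 + 30 + 31 + 31 + 28 + 31 + 30 + 31 + 30 + 31 + 31 + 30 + 31 + 30 + 22 = 662.

662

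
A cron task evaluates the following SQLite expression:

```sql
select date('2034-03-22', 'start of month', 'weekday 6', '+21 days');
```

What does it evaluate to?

`start of month` rewinds 2034-03-22 to 2034-03-01.
`weekday 6` advances to the next Saturday; 2034-03-01 is a Wednesday, so it moves forward to 2034-03-04.
Advancing 21 more days within March lands on 2034-03-25.

2034-03-25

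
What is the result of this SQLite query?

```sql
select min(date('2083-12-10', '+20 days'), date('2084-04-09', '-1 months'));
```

2083-12-30

date('2083-12-10', '+20 days') → 2083-12-30.
date('2084-04-09', '-1 months') → 2084-03-09.
Earlier of the two is 2083-12-30.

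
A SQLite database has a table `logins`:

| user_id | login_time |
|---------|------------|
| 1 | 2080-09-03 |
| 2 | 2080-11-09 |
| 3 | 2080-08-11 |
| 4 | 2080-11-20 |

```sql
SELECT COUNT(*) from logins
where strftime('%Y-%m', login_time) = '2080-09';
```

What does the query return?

1

Rows with year-month 2080-09: 2080-09-03 → 1.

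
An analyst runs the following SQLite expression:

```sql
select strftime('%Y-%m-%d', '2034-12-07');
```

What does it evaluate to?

2034-12-07

`%Y-%m-%d` extracts the ISO date: 2034-12-07.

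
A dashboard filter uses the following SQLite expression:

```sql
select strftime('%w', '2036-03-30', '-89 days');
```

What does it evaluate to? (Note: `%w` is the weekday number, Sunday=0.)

First apply '-89 days': 2036-03-30 → 2036-01-01.
2036-01-01 is a Tuesday; with Sunday=0 that is 2.

2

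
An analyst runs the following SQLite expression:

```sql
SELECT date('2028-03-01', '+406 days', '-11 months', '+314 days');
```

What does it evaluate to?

2029-03-21

Applying '+406 days' to 2028-03-01: counting 406 days forward gives 2029-04-11.
Adding -11 months to 2029-04-11 gives 2028-05-11.
Applying '+314 days' to 2028-05-11: counting 314 days forward gives 2029-03-21.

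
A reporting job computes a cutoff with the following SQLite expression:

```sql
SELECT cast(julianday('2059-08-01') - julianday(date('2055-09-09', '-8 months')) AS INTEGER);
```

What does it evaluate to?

Adding -8 months to 2055-09-09 gives 2055-01-09.
22 days remain in January 2055 after the 9th (31 − 9).
Full months from February 2055 through July 2059 contribute their day counts.
Then 1 day into August 2059.
Total: 22 + 28 + 31 + 30 + 31 + 30 + 31 + 31 + 30 + 31 + 30 + 31 + 31 + 29 + 31 + 30 + 31 + 30 + 31 + 31 + 30 + 31 + 30 + 31 + 31 + 28 + 31 + 30 + 31 + 30 + 31 + 31 + 30 + 31 + 30 + 31 + 31 + 28 + 31 + 30 + 31 + 30 + 31 + 31 + 30 + 31 + 30 + 31 + 31 + 28 + 31 + 30 + 31 + 30 + 31 + 1 = 1665.

1665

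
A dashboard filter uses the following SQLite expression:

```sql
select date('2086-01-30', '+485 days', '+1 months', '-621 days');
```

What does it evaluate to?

Applying '+485 days' to 2086-01-30: counting 485 days forward gives 2087-05-30.
Adding +1 month to 2087-05-30 gives 2087-06-30.
Applying '-621 days' to 2087-06-30: counting 621 days back gives 2085-10-17.

2085-10-17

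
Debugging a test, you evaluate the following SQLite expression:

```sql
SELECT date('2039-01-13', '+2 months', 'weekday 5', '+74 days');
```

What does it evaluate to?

2039-05-31

Adding +2 months to 2039-01-13 gives 2039-03-13.
`weekday 5` advances to the next Friday; 2039-03-13 is a Sunday, so it moves forward to 2039-03-18.
Applying '+74 days' to 2039-03-18: counting 74 days forward gives 2039-05-31.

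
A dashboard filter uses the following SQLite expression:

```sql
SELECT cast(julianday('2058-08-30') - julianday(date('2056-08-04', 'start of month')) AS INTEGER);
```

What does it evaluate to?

759

`start of month` rewinds 2056-08-04 to 2056-08-01.
30 days remain in August 2056 after the 1st (31 − 1).
Full months from September 2056 through July 2058 contribute their day counts.
Then 30 days into August 2058.
Total: 30 + 30 + 31 + 30 + 31 + 31 + 28 + 31 + 30 + 31 + 30 + 31 + 31 + 30 + 31 + 30 + 31 + 31 + 28 + 31 + 30 + 31 + 30 + 31 + 30 = 759.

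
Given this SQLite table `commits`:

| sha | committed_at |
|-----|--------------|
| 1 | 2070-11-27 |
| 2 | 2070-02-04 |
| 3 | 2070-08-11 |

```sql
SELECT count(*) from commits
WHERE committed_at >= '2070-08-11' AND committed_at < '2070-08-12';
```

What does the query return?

1

Rows in [2070-08-11, 2070-08-12): 2070-08-11 → 1 row.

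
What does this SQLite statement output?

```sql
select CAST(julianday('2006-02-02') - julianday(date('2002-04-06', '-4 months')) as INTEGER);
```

Adding -4 months to 2002-04-06 gives 2001-12-06.
25 days remain in December 2001 after the 6th (31 − 6).
Full months from January 2002 through January 2006 contribute their day counts.
Then 2 days into February 2006.
Total: 25 + 31 + 28 + 31 + 30 + 31 + 30 + 31 + 31 + 30 + 31 + 30 + 31 + 31 + 28 + 31 + 30 + 31 + 30 + 31 + 31 + 30 + 31 + 30 + 31 + 31 + 29 + 31 + 30 + 31 + 30 + 31 + 31 + 30 + 31 + 30 + 31 + 31 + 28 + 31 + 30 + 31 + 30 + 31 + 31 + 30 + 31 + 30 + 31 + 31 + 2 = 1519.

1519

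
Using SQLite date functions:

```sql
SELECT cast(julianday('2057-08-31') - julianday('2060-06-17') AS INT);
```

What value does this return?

0 days remain in August 2057 after the 31st (31 − 31).
Full months from September 2057 through May 2060 contribute their day counts.
Then 17 days into June 2060.
Total: 0 + 30 + 31 + 30 + 31 + 31 + 28 + 31 + 30 + 31 + 30 + 31 + 31 + 30 + 31 + 30 + 31 + 31 + 28 + 31 + 30 + 31 + 30 + 31 + 31 + 30 + 31 + 30 + 31 + 31 + 29 + 31 + 30 + 31 + 17 = 1021.
The subtraction is earlier − later, so the result is −1021 → -1021.

-1021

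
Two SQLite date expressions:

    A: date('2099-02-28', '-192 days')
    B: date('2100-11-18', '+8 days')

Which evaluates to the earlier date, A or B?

A

A = 2098-08-20.
B = 2100-11-26.
A is earlier.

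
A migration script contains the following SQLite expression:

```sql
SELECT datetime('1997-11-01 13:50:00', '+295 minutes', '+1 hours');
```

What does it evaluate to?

295 minutes = 4h 55m; +295 minutes from 1997-11-01 13:50:00 is 1997-11-01 18:45:00.
+1 hours from 1997-11-01 18:45:00 is 1997-11-01 19:45:00.

1997-11-01 19:45:00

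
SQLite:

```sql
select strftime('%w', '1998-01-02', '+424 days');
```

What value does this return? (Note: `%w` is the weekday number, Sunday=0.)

First apply '+424 days': 1998-01-02 → 1999-03-02.
1999-03-02 is a Tuesday; with Sunday=0 that is 2.

2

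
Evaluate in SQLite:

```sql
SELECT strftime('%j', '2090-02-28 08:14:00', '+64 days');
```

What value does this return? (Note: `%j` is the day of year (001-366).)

123

First apply '+64 days': 2090-02-28 08:14:00 → 2090-05-03 08:14:00.
Day-of-year for 2090-05-03: days since 2090-01-01 inclusive = 123, zero-padded to 123.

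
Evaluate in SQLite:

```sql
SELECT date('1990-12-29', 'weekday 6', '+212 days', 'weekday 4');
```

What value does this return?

1991-08-01

`weekday 6` advances to the next Saturday; 1990-12-29 is already a Saturday, so it stays at 1990-12-29.
Applying '+212 days' to 1990-12-29: counting 212 days forward gives 1991-07-29.
`weekday 4` advances to the next Thursday; 1991-07-29 is a Monday, so it moves forward to 1991-08-01.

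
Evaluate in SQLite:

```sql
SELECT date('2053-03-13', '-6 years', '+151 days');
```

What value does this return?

2047-08-11

Adding -6 years to 2053-03-13 gives 2047-03-13.
Applying '+151 days' to 2047-03-13: counting 151 days forward gives 2047-08-11.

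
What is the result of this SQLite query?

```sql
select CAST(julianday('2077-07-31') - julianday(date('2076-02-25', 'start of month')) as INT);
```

546

`start of month` rewinds 2076-02-25 to 2076-02-01.
28 days remain in February 2076 after the 1st (29 − 1).
Full months from March 2076 through June 2077 contribute their day counts.
Then 31 days into July 2077.
Total: 28 + 31 + 30 + 31 + 30 + 31 + 31 + 30 + 31 + 30 + 31 + 31 + 28 + 31 + 30 + 31 + 30 + 31 = 546.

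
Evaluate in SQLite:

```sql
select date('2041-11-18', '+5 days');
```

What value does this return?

Advancing 5 more days within November lands on 2041-11-23.

2041-11-23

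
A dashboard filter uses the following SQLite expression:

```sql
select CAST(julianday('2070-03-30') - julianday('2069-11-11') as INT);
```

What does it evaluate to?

19 days remain in November 2069 after the 11th (30 − 11).
December 2069: 31 days.
January 2070: 31 days.
February 2070: 28 days.
Then 30 days into March 2070.
Total: 19 + 31 + 31 + 28 + 30 = 139.

139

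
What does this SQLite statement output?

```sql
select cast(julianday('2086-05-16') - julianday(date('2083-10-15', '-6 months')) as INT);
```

1127

Adding -6 months to 2083-10-15 gives 2083-04-15.
15 days remain in April 2083 after the 15th (30 − 15).
Full months from May 2083 through April 2086 contribute their day counts.
Then 16 days into May 2086.
Total: 15 + 31 + 30 + 31 + 31 + 30 + 31 + 30 + 31 + 31 + 29 + 31 + 30 + 31 + 30 + 31 + 31 + 30 + 31 + 30 + 31 + 31 + 28 + 31 + 30 + 31 + 30 + 31 + 31 + 30 + 31 + 30 + 31 + 31 + 28 + 31 + 30 + 16 = 1127.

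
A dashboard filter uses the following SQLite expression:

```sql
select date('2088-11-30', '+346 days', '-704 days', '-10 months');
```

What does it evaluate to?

Applying '+346 days' to 2088-11-30: counting 346 days forward gives 2089-11-11.
Applying '-704 days' to 2089-11-11: counting 704 days back gives 2087-12-08.
Adding -10 months to 2087-12-08 gives 2087-02-08.

2087-02-08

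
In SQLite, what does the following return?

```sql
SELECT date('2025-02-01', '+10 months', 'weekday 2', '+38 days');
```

Adding +10 months to 2025-02-01 gives 2025-12-01.
`weekday 2` advances to the next Tuesday; 2025-12-01 is a Monday, so it moves forward to 2025-12-02.
December 2025 has 31 days; 29 remain after the 2nd, so 30 days reach 2026-01-01.
Advancing 8 more days within January lands on 2026-01-09.

2026-01-09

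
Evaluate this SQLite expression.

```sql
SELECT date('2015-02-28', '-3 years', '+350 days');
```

2013-02-12

Adding -3 years to 2015-02-28 gives 2012-02-28.
Applying '+350 days' to 2012-02-28: counting 350 days forward gives 2013-02-12.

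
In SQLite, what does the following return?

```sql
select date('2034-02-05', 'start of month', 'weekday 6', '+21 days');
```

`start of month` rewinds 2034-02-05 to 2034-02-01.
`weekday 6` advances to the next Saturday; 2034-02-01 is a Wednesday, so it moves forward to 2034-02-04.
Advancing 21 more days within February lands on 2034-02-25.

2034-02-25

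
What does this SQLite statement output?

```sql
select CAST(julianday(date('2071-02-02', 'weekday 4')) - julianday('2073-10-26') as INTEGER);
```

-994

`weekday 4` advances to the next Thursday; 2071-02-02 is a Monday, so it moves forward to 2071-02-05.
23 days remain in February 2071 after the 5th (28 − 5).
Full months from March 2071 through September 2073 contribute their day counts.
Then 26 days into October 2073.
Total: 23 + 31 + 30 + 31 + 30 + 31 + 31 + 30 + 31 + 30 + 31 + 31 + 29 + 31 + 30 + 31 + 30 + 31 + 31 + 30 + 31 + 30 + 31 + 31 + 28 + 31 + 30 + 31 + 30 + 31 + 31 + 30 + 26 = 994.
The subtraction is earlier − later, so the result is −994 → -994.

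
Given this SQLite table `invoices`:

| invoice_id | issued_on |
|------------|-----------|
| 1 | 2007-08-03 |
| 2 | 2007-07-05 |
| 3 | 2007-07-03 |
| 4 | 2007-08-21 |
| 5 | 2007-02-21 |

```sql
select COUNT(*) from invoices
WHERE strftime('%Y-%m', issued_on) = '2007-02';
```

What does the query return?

Rows with year-month 2007-02: 2007-02-21 → 1.

1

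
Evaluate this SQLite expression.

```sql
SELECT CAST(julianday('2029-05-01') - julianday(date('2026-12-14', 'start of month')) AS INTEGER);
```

882

`start of month` rewinds 2026-12-14 to 2026-12-01.
30 days remain in December 2026 after the 1st (31 − 1).
Full months from January 2027 through April 2029 contribute their day counts.
Then 1 day into May 2029.
Total: 30 + 31 + 28 + 31 + 30 + 31 + 30 + 31 + 31 + 30 + 31 + 30 + 31 + 31 + 29 + 31 + 30 + 31 + 30 + 31 + 31 + 30 + 31 + 30 + 31 + 31 + 28 + 31 + 30 + 1 = 882.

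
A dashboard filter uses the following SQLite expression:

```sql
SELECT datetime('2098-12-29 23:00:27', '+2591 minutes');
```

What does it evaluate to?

2591 minutes = 43h 11m; +2591 minutes from 2098-12-29 23:00:27 is 2098-12-31 18:11:27 (crosses midnight).

2098-12-31 18:11:27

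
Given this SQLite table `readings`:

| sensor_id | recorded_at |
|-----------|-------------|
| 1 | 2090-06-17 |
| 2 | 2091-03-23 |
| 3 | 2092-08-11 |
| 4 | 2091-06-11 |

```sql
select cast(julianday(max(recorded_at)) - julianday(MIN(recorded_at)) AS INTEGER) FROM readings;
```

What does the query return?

786

MIN = 2090-06-17, MAX = 2092-08-11.
13 days remain in June 2090 after the 17th (30 − 17).
Full months from July 2090 through July 2092 contribute their day counts.
Then 11 days into August 2092.
Total: 13 + 31 + 31 + 30 + 31 + 30 + 31 + 31 + 28 + 31 + 30 + 31 + 30 + 31 + 31 + 30 + 31 + 30 + 31 + 31 + 29 + 31 + 30 + 31 + 30 + 31 + 11 = 786.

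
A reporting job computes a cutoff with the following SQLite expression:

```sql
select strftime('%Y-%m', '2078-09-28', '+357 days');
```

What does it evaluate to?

2079-09

First apply '+357 days': 2078-09-28 → 2079-09-20.
`%Y-%m` extracts the year-month: 2079-09.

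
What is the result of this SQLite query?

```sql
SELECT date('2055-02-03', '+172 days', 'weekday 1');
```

Applying '+172 days' to 2055-02-03: counting 172 days forward gives 2055-07-25.
`weekday 1` advances to the next Monday; 2055-07-25 is a Sunday, so it moves forward to 2055-07-26.

2055-07-26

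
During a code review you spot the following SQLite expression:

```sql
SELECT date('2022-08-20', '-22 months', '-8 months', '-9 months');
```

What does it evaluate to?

Adding -22 months to 2022-08-20 gives 2020-10-20.
Adding -8 months to 2020-10-20 gives 2020-02-20.
Adding -9 months to 2020-02-20 gives 2019-05-20.

2019-05-20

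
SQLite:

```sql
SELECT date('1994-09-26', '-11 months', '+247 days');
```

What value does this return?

1994-06-30

Adding -11 months to 1994-09-26 gives 1993-10-26.
Applying '+247 days' to 1993-10-26: counting 247 days forward gives 1994-06-30.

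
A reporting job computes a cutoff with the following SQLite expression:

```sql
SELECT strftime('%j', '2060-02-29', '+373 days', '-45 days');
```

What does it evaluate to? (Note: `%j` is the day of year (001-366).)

022

First apply '+373 days', '-45 days': 2060-02-29 → 2061-01-22.
Day-of-year for 2061-01-22: days since 2061-01-01 inclusive = 22, zero-padded to 022.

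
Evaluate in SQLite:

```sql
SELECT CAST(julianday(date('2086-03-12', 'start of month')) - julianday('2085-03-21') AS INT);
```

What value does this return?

`start of month` rewinds 2086-03-12 to 2086-03-01.
10 days remain in March 2085 after the 21st (31 − 21).
Full months from April 2085 through February 2086 contribute their day counts.
Then 1 day into March 2086.
Total: 10 + 30 + 31 + 30 + 31 + 31 + 30 + 31 + 30 + 31 + 31 + 28 + 1 = 345.

345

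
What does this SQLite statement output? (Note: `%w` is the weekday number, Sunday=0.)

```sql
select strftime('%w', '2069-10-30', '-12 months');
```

2

First apply '-12 months': 2069-10-30 → 2068-10-30.
2068-10-30 is a Tuesday; with Sunday=0 that is 2.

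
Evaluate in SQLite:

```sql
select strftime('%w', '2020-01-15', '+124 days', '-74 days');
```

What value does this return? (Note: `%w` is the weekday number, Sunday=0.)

4

First apply '+124 days', '-74 days': 2020-01-15 → 2020-03-05.
2020-03-05 is a Thursday; with Sunday=0 that is 4.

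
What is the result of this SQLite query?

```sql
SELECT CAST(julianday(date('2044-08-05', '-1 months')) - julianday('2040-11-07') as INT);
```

1336

Adding -1 month to 2044-08-05 gives 2044-07-05.
23 days remain in November 2040 after the 7th (30 − 7).
Full months from December 2040 through June 2044 contribute their day counts.
Then 5 days into July 2044.
Total: 23 + 31 + 31 + 28 + 31 + 30 + 31 + 30 + 31 + 31 + 30 + 31 + 30 + 31 + 31 + 28 + 31 + 30 + 31 + 30 + 31 + 31 + 30 + 31 + 30 + 31 + 31 + 28 + 31 + 30 + 31 + 30 + 31 + 31 + 30 + 31 + 30 + 31 + 31 + 29 + 31 + 30 + 31 + 30 + 5 = 1336.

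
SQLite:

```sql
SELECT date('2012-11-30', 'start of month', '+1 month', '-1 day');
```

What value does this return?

2012-11-30

`start of month` rewinds 2012-11-30 to 2012-11-01.
Adding +1 month to 2012-11-01 gives 2012-12-01.
Going back 1 day from 2012-12-01 reaches 2012-11-30 (last day of November, 30 days).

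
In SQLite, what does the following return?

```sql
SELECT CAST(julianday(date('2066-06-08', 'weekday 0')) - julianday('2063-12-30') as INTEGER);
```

896

`weekday 0` advances to the next Sunday; 2066-06-08 is a Tuesday, so it moves forward to 2066-06-13.
1 day remains in December 2063 after the 30th (31 − 30).
Full months from January 2064 through May 2066 contribute their day counts.
Then 13 days into June 2066.
Total: 1 + 31 + 29 + 31 + 30 + 31 + 30 + 31 + 31 + 30 + 31 + 30 + 31 + 31 + 28 + 31 + 30 + 31 + 30 + 31 + 31 + 30 + 31 + 30 + 31 + 31 + 28 + 31 + 30 + 31 + 13 = 896.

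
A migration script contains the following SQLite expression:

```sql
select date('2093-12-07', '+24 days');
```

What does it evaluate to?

2093-12-31

Advancing 24 more days within December lands on 2093-12-31.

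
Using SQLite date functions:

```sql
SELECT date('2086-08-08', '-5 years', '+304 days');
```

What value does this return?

Adding -5 years to 2086-08-08 gives 2081-08-08.
Applying '+304 days' to 2081-08-08: counting 304 days forward gives 2082-06-08.

2082-06-08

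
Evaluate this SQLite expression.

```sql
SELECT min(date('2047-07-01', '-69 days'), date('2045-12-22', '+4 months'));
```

date('2047-07-01', '-69 days') → 2047-04-23.
date('2045-12-22', '+4 months') → 2046-04-22.
Earlier of the two is 2046-04-22.

2046-04-22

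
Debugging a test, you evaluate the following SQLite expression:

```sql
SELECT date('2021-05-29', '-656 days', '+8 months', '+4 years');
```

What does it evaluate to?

Applying '-656 days' to 2021-05-29: counting 656 days back gives 2019-08-12.
Adding +8 months to 2019-08-12 gives 2020-04-12.
Adding +4 years to 2020-04-12 gives 2024-04-12.

2024-04-12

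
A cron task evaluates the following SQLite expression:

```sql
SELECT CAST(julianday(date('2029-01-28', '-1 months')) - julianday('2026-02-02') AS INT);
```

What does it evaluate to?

1060

Adding -1 month to 2029-01-28 gives 2028-12-28.
26 days remain in February 2026 after the 2nd (28 − 2).
Full months from March 2026 through November 2028 contribute their day counts.
Then 28 days into December 2028.
Total: 26 + 31 + 30 + 31 + 30 + 31 + 31 + 30 + 31 + 30 + 31 + 31 + 28 + 31 + 30 + 31 + 30 + 31 + 31 + 30 + 31 + 30 + 31 + 31 + 29 + 31 + 30 + 31 + 30 + 31 + 31 + 30 + 31 + 30 + 28 = 1060.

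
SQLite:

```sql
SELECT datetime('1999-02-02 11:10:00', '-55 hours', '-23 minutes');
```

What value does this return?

1999-01-31 03:47:00

-55 hours from 1999-02-02 11:10:00 is 1999-01-31 04:10:00 (crosses midnight).
-23 minutes from 1999-01-31 04:10:00 is 1999-01-31 03:47:00.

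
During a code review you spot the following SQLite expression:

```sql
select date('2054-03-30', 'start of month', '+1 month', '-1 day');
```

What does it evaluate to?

2054-03-31

`start of month` rewinds 2054-03-30 to 2054-03-01.
Adding +1 month to 2054-03-01 gives 2054-04-01.
Going back 1 day from 2054-04-01 reaches 2054-03-31 (last day of March, 31 days).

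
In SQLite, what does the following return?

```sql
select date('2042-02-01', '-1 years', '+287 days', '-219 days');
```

2041-04-10

Adding -1 year to 2042-02-01 gives 2041-02-01.
Applying '+287 days' to 2041-02-01: counting 287 days forward gives 2041-11-15.
Applying '-219 days' to 2041-11-15: counting 219 days back gives 2041-04-10.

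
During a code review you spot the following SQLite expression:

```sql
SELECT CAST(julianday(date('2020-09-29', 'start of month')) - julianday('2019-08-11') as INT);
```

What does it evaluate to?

387

`start of month` rewinds 2020-09-29 to 2020-09-01.
20 days remain in August 2019 after the 11th (31 − 11).
Full months from September 2019 through August 2020 contribute their day counts.
Then 1 day into September 2020.
Total: 20 + 30 + 31 + 30 + 31 + 31 + 29 + 31 + 30 + 31 + 30 + 31 + 31 + 1 = 387.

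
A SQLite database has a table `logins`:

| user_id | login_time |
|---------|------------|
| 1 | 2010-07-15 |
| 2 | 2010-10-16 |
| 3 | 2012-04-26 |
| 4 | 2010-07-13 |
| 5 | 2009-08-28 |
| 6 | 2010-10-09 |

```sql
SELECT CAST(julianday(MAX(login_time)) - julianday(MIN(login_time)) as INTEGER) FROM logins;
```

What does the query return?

972

MIN = 2009-08-28, MAX = 2012-04-26.
3 days remain in August 2009 after the 28th (31 − 28).
Full months from September 2009 through March 2012 contribute their day counts.
Then 26 days into April 2012.
Total: 3 + 30 + 31 + 30 + 31 + 31 + 28 + 31 + 30 + 31 + 30 + 31 + 31 + 30 + 31 + 30 + 31 + 31 + 28 + 31 + 30 + 31 + 30 + 31 + 31 + 30 + 31 + 30 + 31 + 31 + 29 + 31 + 26 = 972.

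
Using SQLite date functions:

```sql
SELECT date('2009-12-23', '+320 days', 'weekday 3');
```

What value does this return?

2010-11-10

Applying '+320 days' to 2009-12-23: counting 320 days forward gives 2010-11-08.
`weekday 3` advances to the next Wednesday; 2010-11-08 is a Monday, so it moves forward to 2010-11-10.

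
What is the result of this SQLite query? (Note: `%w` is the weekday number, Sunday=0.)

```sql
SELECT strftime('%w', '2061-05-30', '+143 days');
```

First apply '+143 days': 2061-05-30 → 2061-10-20.
2061-10-20 is a Thursday; with Sunday=0 that is 4.

4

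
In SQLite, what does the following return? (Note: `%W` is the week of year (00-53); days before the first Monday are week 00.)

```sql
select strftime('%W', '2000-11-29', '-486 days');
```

First apply '-486 days': 2000-11-29 → 1999-08-01.
1999-08-01 is a Sunday. SQLite's %W counts Mondays since the year started; the result is 30.

30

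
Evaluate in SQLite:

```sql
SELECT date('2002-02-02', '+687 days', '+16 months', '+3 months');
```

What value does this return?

Applying '+687 days' to 2002-02-02: counting 687 days forward gives 2003-12-21.
Adding +16 months to 2003-12-21 gives 2005-04-21.
Adding +3 months to 2005-04-21 gives 2005-07-21.

2005-07-21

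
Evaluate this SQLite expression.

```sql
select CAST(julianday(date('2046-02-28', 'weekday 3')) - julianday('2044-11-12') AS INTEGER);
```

473

`weekday 3` advances to the next Wednesday; 2046-02-28 is already a Wednesday, so it stays at 2046-02-28.
18 days remain in November 2044 after the 12th (30 − 12).
Full months from December 2044 through January 2046 contribute their day counts.
Then 28 days into February 2046.
Total: 18 + 31 + 31 + 28 + 31 + 30 + 31 + 30 + 31 + 31 + 30 + 31 + 30 + 31 + 31 + 28 = 473.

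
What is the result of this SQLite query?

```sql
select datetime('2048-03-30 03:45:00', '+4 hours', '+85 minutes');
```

+4 hours from 2048-03-30 03:45:00 is 2048-03-30 07:45:00.
85 minutes = 1h 25m; +85 minutes from 2048-03-30 07:45:00 is 2048-03-30 09:10:00.

2048-03-30 09:10:00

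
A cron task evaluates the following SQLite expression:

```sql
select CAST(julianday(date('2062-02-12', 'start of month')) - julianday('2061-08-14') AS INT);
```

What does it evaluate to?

`start of month` rewinds 2062-02-12 to 2062-02-01.
17 days remain in August 2061 after the 14th (31 − 14).
September 2061: 30 days.
October 2061: 31 days.
November 2061: 30 days.
December 2061: 31 days.
January 2062: 31 days.
Then 1 day into February 2062.
Total: 17 + 30 + 31 + 30 + 31 + 31 + 1 = 171.

171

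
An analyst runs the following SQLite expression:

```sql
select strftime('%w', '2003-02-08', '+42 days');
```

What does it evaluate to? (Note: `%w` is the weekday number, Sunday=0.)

First apply '+42 days': 2003-02-08 → 2003-03-22.
2003-03-22 is a Saturday; with Sunday=0 that is 6.

6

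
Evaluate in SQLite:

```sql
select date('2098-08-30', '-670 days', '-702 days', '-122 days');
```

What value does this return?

2094-07-28

Applying '-670 days' to 2098-08-30: counting 670 days back gives 2096-10-29.
Applying '-702 days' to 2096-10-29: counting 702 days back gives 2094-11-27.
Applying '-122 days' to 2094-11-27: counting 122 days back gives 2094-07-28.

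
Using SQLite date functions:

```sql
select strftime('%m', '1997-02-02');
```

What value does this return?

`%m` extracts the 2-digit month (01-12): 02.

02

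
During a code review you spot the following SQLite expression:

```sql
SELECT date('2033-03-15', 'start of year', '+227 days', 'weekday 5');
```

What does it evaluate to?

`start of year` rewinds 2033-03-15 to 2033-01-01.
Applying '+227 days' to 2033-01-01: counting 227 days forward gives 2033-08-16.
`weekday 5` advances to the next Friday; 2033-08-16 is a Tuesday, so it moves forward to 2033-08-19.

2033-08-19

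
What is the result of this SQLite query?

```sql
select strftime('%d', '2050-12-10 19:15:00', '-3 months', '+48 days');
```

First apply '-3 months', '+48 days': 2050-12-10 19:15:00 → 2050-10-28 19:15:00.
`%d` extracts the 2-digit day of month: 28.

28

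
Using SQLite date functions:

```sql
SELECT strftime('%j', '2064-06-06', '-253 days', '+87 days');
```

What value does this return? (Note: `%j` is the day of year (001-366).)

First apply '-253 days', '+87 days': 2064-06-06 → 2063-12-23.
Day-of-year for 2063-12-23: days since 2063-01-01 inclusive = 357, zero-padded to 357.

357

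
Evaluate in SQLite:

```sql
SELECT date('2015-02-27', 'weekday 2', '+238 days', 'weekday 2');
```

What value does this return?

2015-10-27

`weekday 2` advances to the next Tuesday; 2015-02-27 is a Friday, so it moves forward to 2015-03-03.
Applying '+238 days' to 2015-03-03: counting 238 days forward gives 2015-10-27.
`weekday 2` advances to the next Tuesday; 2015-10-27 is already a Tuesday, so it stays at 2015-10-27.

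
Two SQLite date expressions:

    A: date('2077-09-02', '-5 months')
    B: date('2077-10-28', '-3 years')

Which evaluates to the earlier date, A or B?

B

A = 2077-04-02.
B = 2074-10-28.
B is earlier.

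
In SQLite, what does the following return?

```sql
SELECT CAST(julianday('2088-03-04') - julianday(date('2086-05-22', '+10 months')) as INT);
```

348

Adding +10 months to 2086-05-22 gives 2087-03-22.
9 days remain in March 2087 after the 22nd (31 − 22).
Full months from April 2087 through February 2088 contribute their day counts.
Then 4 days into March 2088.
Total: 9 + 30 + 31 + 30 + 31 + 31 + 30 + 31 + 30 + 31 + 31 + 29 + 4 = 348.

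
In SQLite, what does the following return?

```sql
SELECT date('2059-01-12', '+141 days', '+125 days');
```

2059-10-05

Applying '+141 days' to 2059-01-12: counting 141 days forward gives 2059-06-02.
Applying '+125 days' to 2059-06-02: counting 125 days forward gives 2059-10-05.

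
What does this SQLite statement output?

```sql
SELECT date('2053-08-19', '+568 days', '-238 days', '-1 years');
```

2053-07-15

Applying '+568 days' to 2053-08-19: counting 568 days forward gives 2055-03-10.
Applying '-238 days' to 2055-03-10: counting 238 days back gives 2054-07-15.
Adding -1 year to 2054-07-15 gives 2053-07-15.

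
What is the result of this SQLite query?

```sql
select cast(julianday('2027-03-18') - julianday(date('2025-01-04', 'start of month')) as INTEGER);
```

806

`start of month` rewinds 2025-01-04 to 2025-01-01.
30 days remain in January 2025 after the 1st (31 − 1).
Full months from February 2025 through February 2027 contribute their day counts.
Then 18 days into March 2027.
Total: 30 + 28 + 31 + 30 + 31 + 30 + 31 + 31 + 30 + 31 + 30 + 31 + 31 + 28 + 31 + 30 + 31 + 30 + 31 + 31 + 30 + 31 + 30 + 31 + 31 + 28 + 18 = 806.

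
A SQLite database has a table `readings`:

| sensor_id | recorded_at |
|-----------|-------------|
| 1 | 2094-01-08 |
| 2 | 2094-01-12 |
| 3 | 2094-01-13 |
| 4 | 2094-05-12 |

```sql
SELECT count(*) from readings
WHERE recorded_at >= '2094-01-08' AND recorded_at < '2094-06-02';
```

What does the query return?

Rows in [2094-01-08, 2094-06-02): 2094-01-08, 2094-01-12, 2094-01-13, 2094-05-12 → 4 rows.

4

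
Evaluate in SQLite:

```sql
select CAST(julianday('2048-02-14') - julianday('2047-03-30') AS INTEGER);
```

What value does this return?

321

1 day remains in March 2047 after the 30th (31 − 30).
Full months from April 2047 through January 2048 contribute their day counts.
Then 14 days into February 2048.
Total: 1 + 30 + 31 + 30 + 31 + 31 + 30 + 31 + 30 + 31 + 31 + 14 = 321.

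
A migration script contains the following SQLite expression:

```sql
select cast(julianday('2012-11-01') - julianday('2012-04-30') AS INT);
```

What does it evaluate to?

185

0 days remain in April 2012 after the 30th (30 − 30).
Full months from May 2012 through October 2012 contribute their day counts.
Then 1 day into November 2012.
Total: 0 + 31 + 30 + 31 + 31 + 30 + 31 + 1 = 185.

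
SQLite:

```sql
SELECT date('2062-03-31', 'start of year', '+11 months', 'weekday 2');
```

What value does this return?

`start of year` rewinds 2062-03-31 to 2062-01-01.
Adding +11 months to 2062-01-01 gives 2062-12-01.
`weekday 2` advances to the next Tuesday; 2062-12-01 is a Friday, so it moves forward to 2062-12-05.

2062-12-05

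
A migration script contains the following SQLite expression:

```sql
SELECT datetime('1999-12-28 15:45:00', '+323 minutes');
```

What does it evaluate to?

323 minutes = 5h 23m; +323 minutes from 1999-12-28 15:45:00 is 1999-12-28 21:08:00.

1999-12-28 21:08:00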